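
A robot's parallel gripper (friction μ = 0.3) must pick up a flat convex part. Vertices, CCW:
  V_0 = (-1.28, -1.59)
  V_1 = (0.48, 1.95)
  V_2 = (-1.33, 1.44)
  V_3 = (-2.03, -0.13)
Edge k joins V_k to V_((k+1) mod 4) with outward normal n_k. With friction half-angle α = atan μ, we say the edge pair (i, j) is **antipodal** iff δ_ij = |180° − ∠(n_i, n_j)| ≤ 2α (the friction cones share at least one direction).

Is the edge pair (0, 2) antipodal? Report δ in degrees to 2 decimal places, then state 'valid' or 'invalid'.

α = atan 0.3 = 16.70°;  2α = 33.40°
edge 0: e_0 = (+1.76, +3.54);  n_0 = (+0.8954, -0.4452)
edge 2: e_2 = (-0.70, -1.57);  n_2 = (-0.9133, +0.4072)
∠(n_0, n_2) = 177.59°
δ = |180° − 177.59°| = 2.41°
2.41° ≤ 2α = 33.40°  →  valid

δ = 2.41°, valid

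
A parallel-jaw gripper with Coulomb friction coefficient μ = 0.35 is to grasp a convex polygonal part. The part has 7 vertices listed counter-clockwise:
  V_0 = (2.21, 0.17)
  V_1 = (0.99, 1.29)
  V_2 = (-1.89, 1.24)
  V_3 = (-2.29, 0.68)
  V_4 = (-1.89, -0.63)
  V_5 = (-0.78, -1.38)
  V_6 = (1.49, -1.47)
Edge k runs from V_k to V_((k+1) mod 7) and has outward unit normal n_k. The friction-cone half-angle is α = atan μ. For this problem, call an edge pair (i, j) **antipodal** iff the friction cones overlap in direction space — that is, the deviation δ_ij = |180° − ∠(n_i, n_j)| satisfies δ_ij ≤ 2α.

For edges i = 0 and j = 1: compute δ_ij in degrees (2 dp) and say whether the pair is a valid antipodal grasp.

α = atan 0.35 = 19.29°;  2α = 38.58°
edge 0: e_0 = (-1.22, +1.12);  n_0 = (+0.6763, +0.7367)
edge 1: e_1 = (-2.88, -0.05);  n_1 = (-0.0174, +0.9998)
∠(n_0, n_1) = 43.55°
δ = |180° − 43.55°| = 136.45°
136.45° > 2α = 38.58°  →  invalid

δ = 136.45°, invalid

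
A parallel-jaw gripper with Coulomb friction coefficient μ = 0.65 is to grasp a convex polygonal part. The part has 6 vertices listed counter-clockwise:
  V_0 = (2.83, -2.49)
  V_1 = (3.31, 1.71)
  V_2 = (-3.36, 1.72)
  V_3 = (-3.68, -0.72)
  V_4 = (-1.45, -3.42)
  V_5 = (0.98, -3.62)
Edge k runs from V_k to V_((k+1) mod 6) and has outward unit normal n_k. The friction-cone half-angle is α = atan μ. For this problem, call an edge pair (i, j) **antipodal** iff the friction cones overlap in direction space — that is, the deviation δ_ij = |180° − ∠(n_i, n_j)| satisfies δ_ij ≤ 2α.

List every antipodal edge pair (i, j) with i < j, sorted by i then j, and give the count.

α = atan 0.65 = 33.02°;  2α = 66.05°
n_0 = (+0.9935, -0.1135)
n_1 = (+0.0015, +1.0000)
n_2 = (-0.9915, +0.1300)
n_3 = (-0.7710, -0.6368)
n_4 = (-0.0820, -0.9966)
n_5 = (+0.5213, -0.8534)
  (0,1): δ = 83.57°  ·
  (0,2): δ = 0.95°  ✓
  (0,3): δ = 46.07°  ✓
  (0,4): δ = 91.81°  ·
  (0,5): δ = 127.94°  ·
  (1,2): δ = 97.39°  ·
  (1,3): δ = 50.36°  ✓
  (1,4): δ = 4.62°  ✓
  (1,5): δ = 31.50°  ✓
  (2,3): δ = 132.97°  ·
  (2,4): δ = 87.23°  ·
  (2,5): δ = 51.11°  ✓
  (3,4): δ = 134.26°  ·
  (3,5): δ = 98.14°  ·
  (4,5): δ = 143.88°  ·
antipodal pairs: 6

count = 6; pairs: (0,2), (0,3), (1,3), (1,4), (1,5), (2,5)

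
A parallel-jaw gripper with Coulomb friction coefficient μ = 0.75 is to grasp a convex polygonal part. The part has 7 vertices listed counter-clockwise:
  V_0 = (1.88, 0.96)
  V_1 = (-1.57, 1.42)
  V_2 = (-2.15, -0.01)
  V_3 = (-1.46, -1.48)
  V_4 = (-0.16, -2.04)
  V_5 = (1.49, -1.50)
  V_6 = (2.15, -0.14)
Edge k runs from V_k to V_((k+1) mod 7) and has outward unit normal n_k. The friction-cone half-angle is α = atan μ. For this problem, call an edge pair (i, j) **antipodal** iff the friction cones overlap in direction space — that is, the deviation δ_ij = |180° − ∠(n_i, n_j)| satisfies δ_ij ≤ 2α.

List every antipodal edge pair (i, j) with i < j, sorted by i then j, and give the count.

count = 10; pairs: (0,2), (0,3), (0,4), (0,5), (1,4), (1,5), (1,6), (2,5), (2,6), (3,6)

α = atan 0.75 = 36.87°;  2α = 73.74°
n_0 = (+0.1322, +0.9912)
n_1 = (-0.9267, +0.3759)
n_2 = (-0.9052, -0.4249)
n_3 = (-0.3956, -0.9184)
n_4 = (+0.3110, -0.9504)
n_5 = (+0.8997, -0.4366)
n_6 = (+0.9712, +0.2384)
  (0,1): δ = 104.48°  ·
  (0,2): δ = 57.26°  ✓
  (0,3): δ = 15.71°  ✓
  (0,4): δ = 25.72°  ✓
  (0,5): δ = 71.71°  ✓
  (0,6): δ = 111.39°  ·
  (1,2): δ = 132.78°  ·
  (1,3): δ = 91.23°  ·
  (1,4): δ = 49.80°  ✓
  (1,5): δ = 3.81°  ✓
  (1,6): δ = 35.87°  ✓
  (2,3): δ = 138.45°  ·
  (2,4): δ = 97.02°  ·
  (2,5): δ = 51.03°  ✓
  (2,6): δ = 11.35°  ✓
  (3,4): δ = 138.57°  ·
  (3,5): δ = 92.58°  ·
  (3,6): δ = 52.90°  ✓
  (4,5): δ = 134.01°  ·
  (4,6): δ = 94.33°  ·
  (5,6): δ = 140.32°  ·
antipodal pairs: 10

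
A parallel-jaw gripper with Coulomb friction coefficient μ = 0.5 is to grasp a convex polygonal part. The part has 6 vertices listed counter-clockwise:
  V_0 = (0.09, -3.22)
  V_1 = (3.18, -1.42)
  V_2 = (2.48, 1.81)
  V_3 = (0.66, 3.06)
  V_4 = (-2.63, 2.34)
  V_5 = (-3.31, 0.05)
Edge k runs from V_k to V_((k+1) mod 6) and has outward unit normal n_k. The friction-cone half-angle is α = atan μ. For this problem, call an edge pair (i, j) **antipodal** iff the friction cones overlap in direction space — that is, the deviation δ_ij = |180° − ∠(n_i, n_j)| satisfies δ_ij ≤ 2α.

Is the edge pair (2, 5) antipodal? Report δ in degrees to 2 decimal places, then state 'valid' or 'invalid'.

α = atan 0.5 = 26.57°;  2α = 53.13°
edge 2: e_2 = (-1.82, +1.25);  n_2 = (+0.5661, +0.8243)
edge 5: e_5 = (+3.40, -3.27);  n_5 = (-0.6932, -0.7208)
∠(n_2, n_5) = 170.60°
δ = |180° − 170.60°| = 9.40°
9.40° ≤ 2α = 53.13°  →  valid

δ = 9.40°, valid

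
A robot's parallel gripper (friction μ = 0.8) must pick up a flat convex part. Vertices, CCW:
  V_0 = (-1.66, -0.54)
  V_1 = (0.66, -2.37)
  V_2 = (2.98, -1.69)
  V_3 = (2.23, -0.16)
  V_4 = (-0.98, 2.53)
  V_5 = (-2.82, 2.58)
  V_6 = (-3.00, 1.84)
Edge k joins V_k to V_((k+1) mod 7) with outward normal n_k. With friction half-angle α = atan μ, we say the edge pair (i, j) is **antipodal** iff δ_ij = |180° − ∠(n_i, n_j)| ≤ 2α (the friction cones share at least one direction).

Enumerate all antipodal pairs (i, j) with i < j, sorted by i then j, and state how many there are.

α = atan 0.8 = 38.66°;  2α = 77.32°
n_0 = (-0.6193, -0.7851)
n_1 = (+0.2813, -0.9596)
n_2 = (+0.8979, +0.4402)
n_3 = (+0.6423, +0.7665)
n_4 = (+0.0272, +0.9996)
n_5 = (-0.9717, +0.2364)
n_6 = (-0.8714, -0.4906)
  (0,1): δ = 125.40°  ·
  (0,2): δ = 25.62°  ✓
  (0,3): δ = 1.70°  ✓
  (0,4): δ = 36.71°  ✓
  (0,5): δ = 114.59°  ·
  (0,6): δ = 157.65°  ·
  (1,2): δ = 80.22°  ·
  (1,3): δ = 56.30°  ✓
  (1,4): δ = 17.89°  ✓
  (1,5): δ = 59.99°  ✓
  (1,6): δ = 103.04°  ·
  (2,3): δ = 156.08°  ·
  (2,4): δ = 117.67°  ·
  (2,5): δ = 39.79°  ✓
  (2,6): δ = 3.27°  ✓
  (3,4): δ = 141.59°  ·
  (3,5): δ = 63.71°  ✓
  (3,6): δ = 20.66°  ✓
  (4,5): δ = 102.11°  ·
  (4,6): δ = 59.06°  ✓
  (5,6): δ = 136.95°  ·
antipodal pairs: 11

count = 11; pairs: (0,2), (0,3), (0,4), (1,3), (1,4), (1,5), (2,5), (2,6), (3,5), (3,6), (4,6)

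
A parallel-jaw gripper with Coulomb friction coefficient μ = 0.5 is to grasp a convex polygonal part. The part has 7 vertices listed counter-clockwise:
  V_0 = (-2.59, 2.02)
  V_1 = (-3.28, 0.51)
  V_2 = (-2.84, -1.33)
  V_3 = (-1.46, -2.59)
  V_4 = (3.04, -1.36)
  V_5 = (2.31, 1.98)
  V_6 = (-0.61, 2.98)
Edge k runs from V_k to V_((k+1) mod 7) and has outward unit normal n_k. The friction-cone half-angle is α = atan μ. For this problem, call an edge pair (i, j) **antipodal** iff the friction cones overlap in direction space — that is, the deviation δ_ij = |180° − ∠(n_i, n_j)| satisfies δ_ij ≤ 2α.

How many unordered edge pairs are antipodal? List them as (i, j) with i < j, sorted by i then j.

count = 7; pairs: (0,3), (0,4), (1,4), (2,4), (2,5), (3,5), (3,6)

α = atan 0.5 = 26.57°;  2α = 53.13°
n_0 = (-0.9095, +0.4156)
n_1 = (-0.9726, -0.2326)
n_2 = (-0.6743, -0.7385)
n_3 = (+0.2637, -0.9646)
n_4 = (+0.9769, +0.2135)
n_5 = (+0.3240, +0.9461)
n_6 = (-0.4363, +0.8998)
  (0,1): δ = 141.99°  ·
  (0,2): δ = 107.84°  ·
  (0,3): δ = 50.15°  ✓
  (0,4): δ = 36.89°  ✓
  (0,5): δ = 95.65°  ·
  (0,6): δ = 140.42°  ·
  (1,2): δ = 145.85°  ·
  (1,3): δ = 88.16°  ·
  (1,4): δ = 1.12°  ✓
  (1,5): δ = 57.65°  ·
  (1,6): δ = 102.42°  ·
  (2,3): δ = 122.32°  ·
  (2,4): δ = 35.27°  ✓
  (2,5): δ = 23.49°  ✓
  (2,6): δ = 68.26°  ·
  (3,4): δ = 92.96°  ·
  (3,5): δ = 34.19°  ✓
  (3,6): δ = 10.58°  ✓
  (4,5): δ = 121.23°  ·
  (4,6): δ = 76.46°  ·
  (5,6): δ = 135.23°  ·
antipodal pairs: 7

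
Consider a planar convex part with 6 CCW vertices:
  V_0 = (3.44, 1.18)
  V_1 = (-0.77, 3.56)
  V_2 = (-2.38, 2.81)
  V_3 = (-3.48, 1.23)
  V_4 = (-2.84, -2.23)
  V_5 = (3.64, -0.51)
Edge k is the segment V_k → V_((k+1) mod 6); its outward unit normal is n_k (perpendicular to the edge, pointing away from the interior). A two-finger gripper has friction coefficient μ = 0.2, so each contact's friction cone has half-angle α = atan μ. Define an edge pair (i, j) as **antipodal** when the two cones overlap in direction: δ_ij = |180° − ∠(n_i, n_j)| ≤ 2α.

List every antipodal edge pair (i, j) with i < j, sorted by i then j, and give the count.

count = 2; pairs: (1,4), (3,5)

α = atan 0.2 = 11.31°;  2α = 22.62°
n_0 = (+0.4921, +0.8705)
n_1 = (-0.4223, +0.9065)
n_2 = (-0.8207, +0.5714)
n_3 = (-0.9833, -0.1819)
n_4 = (+0.2565, -0.9665)
n_5 = (+0.9931, +0.1175)
  (0,1): δ = 125.54°  ·
  (0,2): δ = 95.37°  ·
  (0,3): δ = 50.04°  ·
  (0,4): δ = 44.35°  ·
  (0,5): δ = 126.23°  ·
  (1,2): δ = 149.82°  ·
  (1,3): δ = 104.50°  ·
  (1,4): δ = 10.11°  ✓
  (1,5): δ = 71.77°  ·
  (2,3): δ = 134.67°  ·
  (2,4): δ = 40.29°  ·
  (2,5): δ = 41.59°  ·
  (3,4): δ = 85.61°  ·
  (3,5): δ = 3.73°  ✓
  (4,5): δ = 98.12°  ·
antipodal pairs: 2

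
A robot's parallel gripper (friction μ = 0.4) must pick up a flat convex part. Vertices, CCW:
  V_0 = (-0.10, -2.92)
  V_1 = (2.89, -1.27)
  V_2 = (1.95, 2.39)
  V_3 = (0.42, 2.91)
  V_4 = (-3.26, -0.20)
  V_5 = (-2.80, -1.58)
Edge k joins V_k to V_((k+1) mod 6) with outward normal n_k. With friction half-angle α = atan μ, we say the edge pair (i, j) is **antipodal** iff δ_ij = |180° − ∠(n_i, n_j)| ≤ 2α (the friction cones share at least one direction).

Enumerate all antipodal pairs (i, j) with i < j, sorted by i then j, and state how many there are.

count = 3; pairs: (0,3), (1,4), (2,5)

α = atan 0.4 = 21.80°;  2α = 43.60°
n_0 = (+0.4832, -0.8755)
n_1 = (+0.9686, +0.2488)
n_2 = (+0.3218, +0.9468)
n_3 = (-0.6455, +0.7638)
n_4 = (-0.9487, -0.3162)
n_5 = (-0.4446, -0.8958)
  (0,1): δ = 104.49°  ·
  (0,2): δ = 47.66°  ·
  (0,3): δ = 11.31°  ✓
  (0,4): δ = 79.54°  ·
  (0,5): δ = 124.71°  ·
  (1,2): δ = 123.18°  ·
  (1,3): δ = 64.20°  ·
  (1,4): δ = 4.03°  ✓
  (1,5): δ = 49.20°  ·
  (2,3): δ = 121.03°  ·
  (2,4): δ = 52.79°  ·
  (2,5): δ = 7.62°  ✓
  (3,4): δ = 111.77°  ·
  (3,5): δ = 66.60°  ·
  (4,5): δ = 134.83°  ·
antipodal pairs: 3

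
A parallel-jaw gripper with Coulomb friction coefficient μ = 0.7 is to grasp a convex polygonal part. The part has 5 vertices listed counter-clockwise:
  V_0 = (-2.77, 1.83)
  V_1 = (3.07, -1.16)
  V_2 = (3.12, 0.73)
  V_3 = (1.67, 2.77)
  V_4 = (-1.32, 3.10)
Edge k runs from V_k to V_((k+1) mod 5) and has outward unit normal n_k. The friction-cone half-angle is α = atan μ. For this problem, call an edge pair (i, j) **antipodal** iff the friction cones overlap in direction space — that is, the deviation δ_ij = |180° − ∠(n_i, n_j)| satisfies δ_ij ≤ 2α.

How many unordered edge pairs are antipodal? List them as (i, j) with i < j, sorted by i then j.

α = atan 0.7 = 34.99°;  2α = 69.98°
n_0 = (-0.4557, -0.8901)
n_1 = (+0.9997, -0.0264)
n_2 = (+0.8151, +0.5793)
n_3 = (+0.1097, +0.9940)
n_4 = (-0.6589, +0.7523)
  (0,1): δ = 64.40°  ✓
  (0,2): δ = 27.48°  ✓
  (0,3): δ = 20.81°  ✓
  (0,4): δ = 68.33°  ✓
  (1,2): δ = 143.08°  ·
  (1,3): δ = 94.78°  ·
  (1,4): δ = 47.27°  ✓
  (2,3): δ = 131.70°  ·
  (2,4): δ = 84.19°  ·
  (3,4): δ = 132.49°  ·
antipodal pairs: 5

count = 5; pairs: (0,1), (0,2), (0,3), (0,4), (1,4)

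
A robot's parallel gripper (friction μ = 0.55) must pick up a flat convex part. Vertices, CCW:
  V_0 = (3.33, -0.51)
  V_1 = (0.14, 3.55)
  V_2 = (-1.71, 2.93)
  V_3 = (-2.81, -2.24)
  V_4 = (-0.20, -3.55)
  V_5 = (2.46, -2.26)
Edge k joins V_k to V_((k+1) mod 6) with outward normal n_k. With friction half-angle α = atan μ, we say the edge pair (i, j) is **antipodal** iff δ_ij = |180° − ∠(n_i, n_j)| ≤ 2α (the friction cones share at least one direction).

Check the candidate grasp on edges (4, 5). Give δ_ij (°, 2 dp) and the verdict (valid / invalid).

δ = 142.31°, invalid

α = atan 0.55 = 28.81°;  2α = 57.62°
edge 4: e_4 = (+2.66, +1.29);  n_4 = (+0.4364, -0.8998)
edge 5: e_5 = (+0.87, +1.75);  n_5 = (+0.8954, -0.4452)
∠(n_4, n_5) = 37.69°
δ = |180° − 37.69°| = 142.31°
142.31° > 2α = 57.62°  →  invalid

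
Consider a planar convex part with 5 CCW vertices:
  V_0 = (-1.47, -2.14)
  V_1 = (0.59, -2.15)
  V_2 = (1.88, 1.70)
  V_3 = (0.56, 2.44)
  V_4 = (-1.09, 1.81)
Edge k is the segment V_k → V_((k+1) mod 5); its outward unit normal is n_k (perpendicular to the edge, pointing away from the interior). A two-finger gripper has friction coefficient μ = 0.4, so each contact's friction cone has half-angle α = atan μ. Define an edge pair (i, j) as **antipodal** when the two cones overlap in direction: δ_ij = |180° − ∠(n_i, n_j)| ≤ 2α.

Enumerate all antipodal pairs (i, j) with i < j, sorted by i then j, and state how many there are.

count = 3; pairs: (0,2), (0,3), (1,4)

α = atan 0.4 = 21.80°;  2α = 43.60°
n_0 = (-0.0049, -1.0000)
n_1 = (+0.9482, -0.3177)
n_2 = (+0.4890, +0.8723)
n_3 = (-0.3567, +0.9342)
n_4 = (-0.9954, +0.0958)
  (0,1): δ = 108.25°  ·
  (0,2): δ = 29.00°  ✓
  (0,3): δ = 21.18°  ✓
  (0,4): δ = 84.78°  ·
  (1,2): δ = 100.75°  ·
  (1,3): δ = 50.58°  ·
  (1,4): δ = 13.03°  ✓
  (2,3): δ = 129.83°  ·
  (2,4): δ = 66.22°  ·
  (3,4): δ = 116.39°  ·
antipodal pairs: 3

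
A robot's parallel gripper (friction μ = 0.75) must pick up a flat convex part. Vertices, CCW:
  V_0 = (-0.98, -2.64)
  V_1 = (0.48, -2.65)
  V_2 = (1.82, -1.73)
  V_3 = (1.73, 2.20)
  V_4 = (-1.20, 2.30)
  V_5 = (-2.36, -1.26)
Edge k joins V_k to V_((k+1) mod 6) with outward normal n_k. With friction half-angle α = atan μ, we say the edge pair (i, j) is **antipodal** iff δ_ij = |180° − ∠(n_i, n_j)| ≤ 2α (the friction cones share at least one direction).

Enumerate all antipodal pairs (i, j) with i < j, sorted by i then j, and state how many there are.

α = atan 0.75 = 36.87°;  2α = 73.74°
n_0 = (-0.0068, -1.0000)
n_1 = (+0.5660, -0.8244)
n_2 = (+0.9997, +0.0229)
n_3 = (+0.0341, +0.9994)
n_4 = (-0.9508, +0.3098)
n_5 = (-0.7071, -0.7071)
  (0,1): δ = 145.14°  ·
  (0,2): δ = 88.30°  ·
  (0,3): δ = 1.56°  ✓
  (0,4): δ = 72.34°  ✓
  (0,5): δ = 135.39°  ·
  (1,2): δ = 123.16°  ·
  (1,3): δ = 36.43°  ✓
  (1,4): δ = 37.48°  ✓
  (1,5): δ = 100.53°  ·
  (2,3): δ = 93.27°  ·
  (2,4): δ = 19.36°  ✓
  (2,5): δ = 43.69°  ✓
  (3,4): δ = 106.09°  ·
  (3,5): δ = 43.05°  ✓
  (4,5): δ = 116.95°  ·
antipodal pairs: 7

count = 7; pairs: (0,3), (0,4), (1,3), (1,4), (2,4), (2,5), (3,5)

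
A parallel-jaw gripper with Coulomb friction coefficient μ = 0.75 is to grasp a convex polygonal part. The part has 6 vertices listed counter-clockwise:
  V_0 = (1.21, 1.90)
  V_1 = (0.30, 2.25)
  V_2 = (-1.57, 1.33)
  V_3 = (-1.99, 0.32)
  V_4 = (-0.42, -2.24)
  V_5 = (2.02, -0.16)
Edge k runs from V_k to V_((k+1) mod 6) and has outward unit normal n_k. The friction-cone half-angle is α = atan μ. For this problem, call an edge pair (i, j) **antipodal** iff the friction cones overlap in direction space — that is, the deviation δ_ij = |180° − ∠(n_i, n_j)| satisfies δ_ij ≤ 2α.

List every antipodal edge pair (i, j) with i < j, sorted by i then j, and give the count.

α = atan 0.75 = 36.87°;  2α = 73.74°
n_0 = (+0.3590, +0.9333)
n_1 = (-0.4414, +0.8973)
n_2 = (-0.9233, +0.3840)
n_3 = (-0.8525, -0.5228)
n_4 = (+0.6487, -0.7610)
n_5 = (+0.9306, +0.3659)
  (0,1): δ = 132.77°  ·
  (0,2): δ = 91.54°  ·
  (0,3): δ = 37.44°  ✓
  (0,4): δ = 61.48°  ✓
  (0,5): δ = 132.50°  ·
  (1,2): δ = 138.78°  ·
  (1,3): δ = 84.68°  ·
  (1,4): δ = 14.25°  ✓
  (1,5): δ = 85.27°  ·
  (2,3): δ = 125.90°  ·
  (2,4): δ = 26.97°  ✓
  (2,5): δ = 44.04°  ✓
  (3,4): δ = 81.07°  ·
  (3,5): δ = 10.06°  ✓
  (4,5): δ = 108.98°  ·
antipodal pairs: 6

count = 6; pairs: (0,3), (0,4), (1,4), (2,4), (2,5), (3,5)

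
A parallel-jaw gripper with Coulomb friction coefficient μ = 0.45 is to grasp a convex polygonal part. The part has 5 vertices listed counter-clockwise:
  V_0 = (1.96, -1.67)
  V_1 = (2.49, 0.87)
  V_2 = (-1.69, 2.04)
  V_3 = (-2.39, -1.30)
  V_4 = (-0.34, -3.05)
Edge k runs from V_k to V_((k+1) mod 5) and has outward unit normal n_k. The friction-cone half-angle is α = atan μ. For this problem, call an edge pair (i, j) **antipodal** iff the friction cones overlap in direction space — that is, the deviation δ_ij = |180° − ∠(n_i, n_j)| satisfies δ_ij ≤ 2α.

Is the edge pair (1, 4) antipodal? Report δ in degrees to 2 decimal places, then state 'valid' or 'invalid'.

δ = 46.60°, valid

α = atan 0.45 = 24.23°;  2α = 48.46°
edge 1: e_1 = (-4.18, +1.17);  n_1 = (+0.2695, +0.9630)
edge 4: e_4 = (+2.30, +1.38);  n_4 = (+0.5145, -0.8575)
∠(n_1, n_4) = 133.40°
δ = |180° − 133.40°| = 46.60°
46.60° ≤ 2α = 48.46°  →  valid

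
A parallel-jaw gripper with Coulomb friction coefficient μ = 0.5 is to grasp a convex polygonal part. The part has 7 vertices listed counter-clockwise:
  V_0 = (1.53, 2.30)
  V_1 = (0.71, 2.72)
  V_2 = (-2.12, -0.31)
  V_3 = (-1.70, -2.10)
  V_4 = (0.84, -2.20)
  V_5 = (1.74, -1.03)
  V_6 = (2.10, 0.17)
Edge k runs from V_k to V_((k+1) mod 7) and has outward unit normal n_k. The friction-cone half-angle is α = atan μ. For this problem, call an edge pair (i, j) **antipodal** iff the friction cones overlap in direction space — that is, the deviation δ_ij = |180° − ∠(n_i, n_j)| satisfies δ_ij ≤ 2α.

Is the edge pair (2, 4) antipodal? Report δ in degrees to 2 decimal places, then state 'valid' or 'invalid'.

α = atan 0.5 = 26.57°;  2α = 53.13°
edge 2: e_2 = (+0.42, -1.79);  n_2 = (-0.9736, -0.2284)
edge 4: e_4 = (+0.90, +1.17);  n_4 = (+0.7926, -0.6097)
∠(n_2, n_4) = 129.23°
δ = |180° − 129.23°| = 50.77°
50.77° ≤ 2α = 53.13°  →  valid

δ = 50.77°, valid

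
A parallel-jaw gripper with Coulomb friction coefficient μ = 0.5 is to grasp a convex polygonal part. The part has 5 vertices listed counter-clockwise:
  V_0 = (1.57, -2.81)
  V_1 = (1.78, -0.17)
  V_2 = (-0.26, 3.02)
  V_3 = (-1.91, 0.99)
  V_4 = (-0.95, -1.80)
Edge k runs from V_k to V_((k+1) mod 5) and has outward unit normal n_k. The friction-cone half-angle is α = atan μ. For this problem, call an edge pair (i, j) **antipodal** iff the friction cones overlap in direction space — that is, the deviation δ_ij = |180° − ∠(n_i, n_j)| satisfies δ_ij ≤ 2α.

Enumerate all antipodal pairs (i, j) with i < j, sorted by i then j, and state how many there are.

α = atan 0.5 = 26.57°;  2α = 53.13°
n_0 = (+0.9969, -0.0793)
n_1 = (+0.8425, +0.5388)
n_2 = (-0.7760, +0.6307)
n_3 = (-0.9456, -0.3254)
n_4 = (-0.3720, -0.9282)
  (0,1): δ = 142.85°  ·
  (0,2): δ = 34.56°  ✓
  (0,3): δ = 23.54°  ✓
  (0,4): δ = 72.71°  ·
  (1,2): δ = 71.70°  ·
  (1,3): δ = 13.61°  ✓
  (1,4): δ = 35.56°  ✓
  (2,3): δ = 121.91°  ·
  (2,4): δ = 72.74°  ·
  (3,4): δ = 130.83°  ·
antipodal pairs: 4

count = 4; pairs: (0,2), (0,3), (1,3), (1,4)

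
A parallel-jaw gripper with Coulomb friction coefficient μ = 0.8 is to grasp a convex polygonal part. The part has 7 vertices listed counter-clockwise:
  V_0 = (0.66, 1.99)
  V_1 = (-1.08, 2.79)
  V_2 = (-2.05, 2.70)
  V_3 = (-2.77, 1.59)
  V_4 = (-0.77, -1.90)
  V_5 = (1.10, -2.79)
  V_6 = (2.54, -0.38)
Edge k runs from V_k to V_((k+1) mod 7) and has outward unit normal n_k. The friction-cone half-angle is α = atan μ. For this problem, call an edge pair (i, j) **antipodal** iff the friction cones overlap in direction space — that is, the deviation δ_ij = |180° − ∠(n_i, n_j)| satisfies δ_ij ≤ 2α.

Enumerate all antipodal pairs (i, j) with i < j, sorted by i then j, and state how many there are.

count = 10; pairs: (0,3), (0,4), (1,3), (1,4), (1,5), (2,5), (2,6), (3,5), (3,6), (4,6)

α = atan 0.8 = 38.66°;  2α = 77.32°
n_0 = (+0.4177, +0.9086)
n_1 = (-0.0924, +0.9957)
n_2 = (-0.8390, +0.5442)
n_3 = (-0.8676, -0.4972)
n_4 = (-0.4297, -0.9029)
n_5 = (+0.8584, -0.5129)
n_6 = (+0.7834, +0.6215)
  (0,1): δ = 150.01°  ·
  (0,2): δ = 98.28°  ·
  (0,3): δ = 35.49°  ✓
  (0,4): δ = 0.76°  ✓
  (0,5): δ = 83.83°  ·
  (0,6): δ = 153.11°  ·
  (1,2): δ = 128.27°  ·
  (1,3): δ = 65.49°  ✓
  (1,4): δ = 30.75°  ✓
  (1,5): δ = 53.84°  ✓
  (1,6): δ = 123.12°  ·
  (2,3): δ = 117.22°  ·
  (2,4): δ = 82.48°  ·
  (2,5): δ = 2.11°  ✓
  (2,6): δ = 71.39°  ✓
  (3,4): δ = 145.27°  ·
  (3,5): δ = 60.67°  ✓
  (3,6): δ = 8.61°  ✓
  (4,5): δ = 95.41°  ·
  (4,6): δ = 26.13°  ✓
  (5,6): δ = 110.72°  ·
antipodal pairs: 10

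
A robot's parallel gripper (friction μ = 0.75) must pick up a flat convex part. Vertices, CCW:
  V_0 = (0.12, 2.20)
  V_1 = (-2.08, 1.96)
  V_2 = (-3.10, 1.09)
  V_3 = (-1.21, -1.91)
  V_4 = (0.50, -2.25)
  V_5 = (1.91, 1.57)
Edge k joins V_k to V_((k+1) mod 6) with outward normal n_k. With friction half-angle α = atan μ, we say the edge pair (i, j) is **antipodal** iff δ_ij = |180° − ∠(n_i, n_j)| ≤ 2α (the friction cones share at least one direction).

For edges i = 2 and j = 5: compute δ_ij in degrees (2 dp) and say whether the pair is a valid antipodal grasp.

α = atan 0.75 = 36.87°;  2α = 73.74°
edge 2: e_2 = (+1.89, -3.00);  n_2 = (-0.8461, -0.5330)
edge 5: e_5 = (-1.79, +0.63);  n_5 = (+0.3320, +0.9433)
∠(n_2, n_5) = 141.60°
δ = |180° − 141.60°| = 38.40°
38.40° ≤ 2α = 73.74°  →  valid

δ = 38.40°, valid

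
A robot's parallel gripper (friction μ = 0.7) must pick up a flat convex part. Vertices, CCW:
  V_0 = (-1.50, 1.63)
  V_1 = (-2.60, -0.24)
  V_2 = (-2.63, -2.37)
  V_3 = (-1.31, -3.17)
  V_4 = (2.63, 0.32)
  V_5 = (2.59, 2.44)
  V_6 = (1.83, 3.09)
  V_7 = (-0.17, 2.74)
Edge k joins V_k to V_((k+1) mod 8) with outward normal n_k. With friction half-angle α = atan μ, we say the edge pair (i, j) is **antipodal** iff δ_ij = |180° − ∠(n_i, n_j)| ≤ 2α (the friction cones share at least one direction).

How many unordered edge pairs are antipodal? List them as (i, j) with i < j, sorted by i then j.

α = atan 0.7 = 34.99°;  2α = 69.98°
n_0 = (-0.8619, +0.5070)
n_1 = (-0.9999, +0.0141)
n_2 = (-0.5183, -0.8552)
n_3 = (+0.6631, -0.7486)
n_4 = (+0.9998, +0.0189)
n_5 = (+0.6500, +0.7600)
n_6 = (-0.1724, +0.9850)
n_7 = (-0.6408, +0.7677)
  (0,1): δ = 150.34°  ·
  (0,2): δ = 90.75°  ·
  (0,3): δ = 18.00°  ✓
  (0,4): δ = 31.55°  ✓
  (0,5): δ = 79.93°  ·
  (0,6): δ = 130.39°  ·
  (0,7): δ = 160.31°  ·
  (1,2): δ = 120.41°  ·
  (1,3): δ = 47.66°  ✓
  (1,4): δ = 1.89°  ✓
  (1,5): δ = 50.27°  ✓
  (1,6): δ = 100.73°  ·
  (1,7): δ = 130.65°  ·
  (2,3): δ = 107.25°  ·
  (2,4): δ = 57.70°  ✓
  (2,5): δ = 9.32°  ✓
  (2,6): δ = 41.14°  ✓
  (2,7): δ = 71.07°  ·
  (3,4): δ = 130.45°  ·
  (3,5): δ = 82.07°  ·
  (3,6): δ = 31.61°  ✓
  (3,7): δ = 1.69°  ✓
  (4,5): δ = 131.62°  ·
  (4,6): δ = 81.15°  ·
  (4,7): δ = 51.23°  ✓
  (5,6): δ = 129.53°  ·
  (5,7): δ = 99.61°  ·
  (6,7): δ = 150.08°  ·
antipodal pairs: 11

count = 11; pairs: (0,3), (0,4), (1,3), (1,4), (1,5), (2,4), (2,5), (2,6), (3,6), (3,7), (4,7)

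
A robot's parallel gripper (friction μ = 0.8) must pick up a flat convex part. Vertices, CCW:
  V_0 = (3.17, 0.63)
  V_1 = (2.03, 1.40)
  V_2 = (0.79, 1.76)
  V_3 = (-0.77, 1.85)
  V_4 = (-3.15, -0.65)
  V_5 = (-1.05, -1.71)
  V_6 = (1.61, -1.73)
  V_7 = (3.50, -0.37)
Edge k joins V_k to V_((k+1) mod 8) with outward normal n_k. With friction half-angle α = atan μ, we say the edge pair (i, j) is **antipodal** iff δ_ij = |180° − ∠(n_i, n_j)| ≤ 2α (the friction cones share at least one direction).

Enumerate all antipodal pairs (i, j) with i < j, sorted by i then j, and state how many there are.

α = atan 0.8 = 38.66°;  2α = 77.32°
n_0 = (+0.5597, +0.8287)
n_1 = (+0.2788, +0.9603)
n_2 = (+0.0576, +0.9983)
n_3 = (-0.7243, +0.6895)
n_4 = (-0.4506, -0.8927)
n_5 = (-0.0075, -1.0000)
n_6 = (+0.5841, -0.8117)
n_7 = (+0.9496, +0.3134)
  (0,1): δ = 162.15°  ·
  (0,2): δ = 149.27°  ·
  (0,3): δ = 99.55°  ·
  (0,4): δ = 7.25°  ✓
  (0,5): δ = 33.61°  ✓
  (0,6): δ = 69.77°  ✓
  (0,7): δ = 142.30°  ·
  (1,2): δ = 167.11°  ·
  (1,3): δ = 117.40°  ·
  (1,4): δ = 10.59°  ✓
  (1,5): δ = 15.76°  ✓
  (1,6): δ = 51.93°  ✓
  (1,7): δ = 124.45°  ·
  (2,3): δ = 130.29°  ·
  (2,4): δ = 23.48°  ✓
  (2,5): δ = 2.87°  ✓
  (2,6): δ = 39.04°  ✓
  (2,7): δ = 111.56°  ·
  (3,4): δ = 73.19°  ✓
  (3,5): δ = 46.84°  ✓
  (3,6): δ = 10.67°  ✓
  (3,7): δ = 61.85°  ✓
  (4,5): δ = 153.65°  ·
  (4,6): δ = 117.48°  ·
  (4,7): δ = 44.95°  ✓
  (5,6): δ = 143.83°  ·
  (5,7): δ = 71.31°  ✓
  (6,7): δ = 107.48°  ·
antipodal pairs: 15

count = 15; pairs: (0,4), (0,5), (0,6), (1,4), (1,5), (1,6), (2,4), (2,5), (2,6), (3,4), (3,5), (3,6), (3,7), (4,7), (5,7)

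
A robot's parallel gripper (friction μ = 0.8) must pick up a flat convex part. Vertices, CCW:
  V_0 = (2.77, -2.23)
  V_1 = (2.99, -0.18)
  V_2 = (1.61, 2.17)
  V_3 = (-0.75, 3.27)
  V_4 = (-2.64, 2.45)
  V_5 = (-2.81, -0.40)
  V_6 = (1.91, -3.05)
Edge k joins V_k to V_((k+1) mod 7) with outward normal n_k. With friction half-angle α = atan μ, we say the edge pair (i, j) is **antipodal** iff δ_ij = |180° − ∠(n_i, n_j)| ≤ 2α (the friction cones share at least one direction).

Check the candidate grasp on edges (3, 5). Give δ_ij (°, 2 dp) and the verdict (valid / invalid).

δ = 52.77°, valid

α = atan 0.8 = 38.66°;  2α = 77.32°
edge 3: e_3 = (-1.89, -0.82);  n_3 = (-0.3980, +0.9174)
edge 5: e_5 = (+4.72, -2.65);  n_5 = (-0.4896, -0.8720)
∠(n_3, n_5) = 127.23°
δ = |180° − 127.23°| = 52.77°
52.77° ≤ 2α = 77.32°  →  valid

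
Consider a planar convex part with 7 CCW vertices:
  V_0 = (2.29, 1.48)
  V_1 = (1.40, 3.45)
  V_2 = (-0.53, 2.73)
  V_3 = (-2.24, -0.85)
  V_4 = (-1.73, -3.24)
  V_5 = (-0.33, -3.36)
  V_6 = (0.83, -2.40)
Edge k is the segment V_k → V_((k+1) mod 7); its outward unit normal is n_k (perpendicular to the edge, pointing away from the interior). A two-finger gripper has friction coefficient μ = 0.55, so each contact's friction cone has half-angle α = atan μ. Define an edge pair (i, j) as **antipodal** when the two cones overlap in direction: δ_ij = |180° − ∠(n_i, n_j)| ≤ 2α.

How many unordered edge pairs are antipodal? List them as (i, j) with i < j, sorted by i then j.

count = 8; pairs: (0,2), (0,3), (1,4), (1,5), (1,6), (2,5), (2,6), (3,6)

α = atan 0.55 = 28.81°;  2α = 57.62°
n_0 = (+0.9113, +0.4117)
n_1 = (-0.3495, +0.9369)
n_2 = (-0.9023, +0.4310)
n_3 = (-0.9780, -0.2087)
n_4 = (-0.0854, -0.9963)
n_5 = (+0.6376, -0.7704)
n_6 = (+0.9359, -0.3522)
  (0,1): δ = 93.85°  ·
  (0,2): δ = 49.84°  ✓
  (0,3): δ = 12.27°  ✓
  (0,4): δ = 60.79°  ·
  (0,5): δ = 105.30°  ·
  (0,6): δ = 135.07°  ·
  (1,2): δ = 135.99°  ·
  (1,3): δ = 98.41°  ·
  (1,4): δ = 25.36°  ✓
  (1,5): δ = 19.15°  ✓
  (1,6): δ = 48.92°  ✓
  (2,3): δ = 142.42°  ·
  (2,4): δ = 69.37°  ·
  (2,5): δ = 24.86°  ✓
  (2,6): δ = 4.91°  ✓
  (3,4): δ = 106.94°  ·
  (3,5): δ = 62.43°  ·
  (3,6): δ = 32.67°  ✓
  (4,5): δ = 135.49°  ·
  (4,6): δ = 105.72°  ·
  (5,6): δ = 150.23°  ·
antipodal pairs: 8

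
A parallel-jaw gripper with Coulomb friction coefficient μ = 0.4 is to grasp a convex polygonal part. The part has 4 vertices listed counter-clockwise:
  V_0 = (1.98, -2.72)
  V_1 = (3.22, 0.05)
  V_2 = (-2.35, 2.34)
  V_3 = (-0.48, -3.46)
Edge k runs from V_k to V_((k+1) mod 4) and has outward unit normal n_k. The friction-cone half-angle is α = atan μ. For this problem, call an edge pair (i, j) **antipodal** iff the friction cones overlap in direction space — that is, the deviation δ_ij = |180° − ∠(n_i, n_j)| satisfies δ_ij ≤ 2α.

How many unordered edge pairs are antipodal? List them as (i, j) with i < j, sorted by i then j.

count = 2; pairs: (0,2), (1,3)

α = atan 0.4 = 21.80°;  2α = 43.60°
n_0 = (+0.9127, -0.4086)
n_1 = (+0.3802, +0.9249)
n_2 = (-0.9518, -0.3069)
n_3 = (+0.2881, -0.9576)
  (0,1): δ = 88.23°  ·
  (0,2): δ = 41.99°  ✓
  (0,3): δ = 130.86°  ·
  (1,2): δ = 49.78°  ·
  (1,3): δ = 39.09°  ✓
  (2,3): δ = 91.13°  ·
antipodal pairs: 2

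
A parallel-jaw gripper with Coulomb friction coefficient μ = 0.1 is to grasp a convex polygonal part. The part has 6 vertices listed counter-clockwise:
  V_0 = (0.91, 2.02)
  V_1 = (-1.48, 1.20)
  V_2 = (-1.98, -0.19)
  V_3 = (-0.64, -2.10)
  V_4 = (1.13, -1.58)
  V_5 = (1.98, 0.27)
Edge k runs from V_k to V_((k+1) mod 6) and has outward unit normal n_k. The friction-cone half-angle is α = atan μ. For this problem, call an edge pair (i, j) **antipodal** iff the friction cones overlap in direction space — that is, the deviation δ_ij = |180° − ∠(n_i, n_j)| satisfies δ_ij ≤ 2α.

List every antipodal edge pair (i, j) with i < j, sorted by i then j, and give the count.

count = 3; pairs: (0,3), (1,4), (2,5)

α = atan 0.1 = 5.71°;  2α = 11.42°
n_0 = (-0.3245, +0.9459)
n_1 = (-0.9410, +0.3385)
n_2 = (-0.8186, -0.5743)
n_3 = (+0.2819, -0.9595)
n_4 = (+0.9087, -0.4175)
n_5 = (+0.8532, +0.5216)
  (0,1): δ = 128.72°  ·
  (0,2): δ = 73.88°  ·
  (0,3): δ = 2.56°  ✓
  (0,4): δ = 46.39°  ·
  (0,5): δ = 102.51°  ·
  (1,2): δ = 125.16°  ·
  (1,3): δ = 53.84°  ·
  (1,4): δ = 4.89°  ✓
  (1,5): δ = 51.23°  ·
  (2,3): δ = 108.68°  ·
  (2,4): δ = 59.73°  ·
  (2,5): δ = 3.61°  ✓
  (3,4): δ = 131.05°  ·
  (3,5): δ = 74.93°  ·
  (4,5): δ = 123.88°  ·
antipodal pairs: 3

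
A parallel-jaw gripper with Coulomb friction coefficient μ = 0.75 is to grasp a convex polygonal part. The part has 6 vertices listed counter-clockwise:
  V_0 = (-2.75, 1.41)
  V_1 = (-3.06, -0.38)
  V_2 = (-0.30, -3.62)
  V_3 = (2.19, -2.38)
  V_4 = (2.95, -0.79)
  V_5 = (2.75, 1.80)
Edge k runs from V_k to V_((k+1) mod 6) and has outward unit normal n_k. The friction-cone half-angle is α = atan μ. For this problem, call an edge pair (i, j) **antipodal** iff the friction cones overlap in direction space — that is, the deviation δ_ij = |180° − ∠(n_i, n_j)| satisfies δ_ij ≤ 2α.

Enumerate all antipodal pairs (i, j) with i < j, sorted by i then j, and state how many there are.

α = atan 0.75 = 36.87°;  2α = 73.74°
n_0 = (-0.9853, +0.1706)
n_1 = (-0.7612, -0.6485)
n_2 = (+0.4458, -0.8951)
n_3 = (+0.9022, -0.4313)
n_4 = (+0.9970, +0.0770)
n_5 = (-0.0707, +0.9975)
  (0,1): δ = 129.75°  ·
  (0,2): δ = 53.70°  ✓
  (0,3): δ = 15.72°  ✓
  (0,4): δ = 14.24°  ✓
  (0,5): δ = 103.88°  ·
  (1,2): δ = 103.95°  ·
  (1,3): δ = 65.97°  ✓
  (1,4): δ = 36.01°  ✓
  (1,5): δ = 53.63°  ✓
  (2,3): δ = 142.02°  ·
  (2,4): δ = 112.06°  ·
  (2,5): δ = 22.42°  ✓
  (3,4): δ = 150.04°  ·
  (3,5): δ = 60.40°  ✓
  (4,5): δ = 90.36°  ·
antipodal pairs: 8

count = 8; pairs: (0,2), (0,3), (0,4), (1,3), (1,4), (1,5), (2,5), (3,5)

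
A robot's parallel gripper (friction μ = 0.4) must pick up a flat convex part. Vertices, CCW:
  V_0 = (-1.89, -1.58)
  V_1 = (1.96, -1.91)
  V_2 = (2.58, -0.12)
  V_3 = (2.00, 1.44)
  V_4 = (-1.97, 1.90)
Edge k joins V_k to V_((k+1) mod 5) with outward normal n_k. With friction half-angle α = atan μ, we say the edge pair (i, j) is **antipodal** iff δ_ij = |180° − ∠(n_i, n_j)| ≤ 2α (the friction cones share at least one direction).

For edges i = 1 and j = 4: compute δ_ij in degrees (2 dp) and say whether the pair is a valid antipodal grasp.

α = atan 0.4 = 21.80°;  2α = 43.60°
edge 1: e_1 = (+0.62, +1.79);  n_1 = (+0.9449, -0.3273)
edge 4: e_4 = (+0.08, -3.48);  n_4 = (-0.9997, -0.0230)
∠(n_1, n_4) = 159.58°
δ = |180° − 159.58°| = 20.42°
20.42° ≤ 2α = 43.60°  →  valid

δ = 20.42°, valid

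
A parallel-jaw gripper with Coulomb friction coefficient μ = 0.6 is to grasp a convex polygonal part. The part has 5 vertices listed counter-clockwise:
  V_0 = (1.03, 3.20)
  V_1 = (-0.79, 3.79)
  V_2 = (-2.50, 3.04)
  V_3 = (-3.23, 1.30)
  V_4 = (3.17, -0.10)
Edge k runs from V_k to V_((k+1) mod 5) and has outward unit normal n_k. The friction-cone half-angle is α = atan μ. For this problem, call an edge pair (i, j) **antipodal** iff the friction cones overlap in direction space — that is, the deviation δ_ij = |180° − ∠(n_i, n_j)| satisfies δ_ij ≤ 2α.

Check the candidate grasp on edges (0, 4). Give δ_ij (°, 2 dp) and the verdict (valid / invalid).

δ = 140.92°, invalid

α = atan 0.6 = 30.96°;  2α = 61.93°
edge 0: e_0 = (-1.82, +0.59);  n_0 = (+0.3084, +0.9513)
edge 4: e_4 = (-2.14, +3.30);  n_4 = (+0.8390, +0.5441)
∠(n_0, n_4) = 39.08°
δ = |180° − 39.08°| = 140.92°
140.92° > 2α = 61.93°  →  invalid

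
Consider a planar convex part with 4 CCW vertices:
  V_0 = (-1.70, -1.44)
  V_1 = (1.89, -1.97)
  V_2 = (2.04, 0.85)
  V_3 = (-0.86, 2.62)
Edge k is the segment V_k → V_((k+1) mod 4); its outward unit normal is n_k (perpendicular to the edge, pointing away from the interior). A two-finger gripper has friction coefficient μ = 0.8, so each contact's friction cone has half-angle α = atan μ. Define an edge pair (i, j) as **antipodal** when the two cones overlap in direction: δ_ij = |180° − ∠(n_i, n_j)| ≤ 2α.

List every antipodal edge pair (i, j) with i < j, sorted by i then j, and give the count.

count = 3; pairs: (0,2), (1,3), (2,3)

α = atan 0.8 = 38.66°;  2α = 77.32°
n_0 = (-0.1460, -0.9893)
n_1 = (+0.9986, -0.0531)
n_2 = (+0.5210, +0.8536)
n_3 = (-0.9793, +0.2026)
  (0,1): δ = 84.65°  ·
  (0,2): δ = 23.00°  ✓
  (0,3): δ = 86.71°  ·
  (1,2): δ = 118.35°  ·
  (1,3): δ = 8.64°  ✓
  (2,3): δ = 70.29°  ✓
antipodal pairs: 3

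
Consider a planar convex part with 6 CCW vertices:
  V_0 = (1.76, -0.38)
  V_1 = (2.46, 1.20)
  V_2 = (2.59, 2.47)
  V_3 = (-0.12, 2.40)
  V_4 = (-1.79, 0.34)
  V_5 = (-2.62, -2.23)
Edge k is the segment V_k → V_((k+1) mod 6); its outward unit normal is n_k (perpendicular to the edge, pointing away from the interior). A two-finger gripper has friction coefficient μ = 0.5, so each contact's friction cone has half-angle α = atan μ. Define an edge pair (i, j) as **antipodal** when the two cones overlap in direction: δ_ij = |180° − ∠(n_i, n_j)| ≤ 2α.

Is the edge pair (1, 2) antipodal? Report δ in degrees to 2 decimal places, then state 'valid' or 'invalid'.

α = atan 0.5 = 26.57°;  2α = 53.13°
edge 1: e_1 = (+0.13, +1.27);  n_1 = (+0.9948, -0.1018)
edge 2: e_2 = (-2.71, -0.07);  n_2 = (-0.0258, +0.9997)
∠(n_1, n_2) = 97.32°
δ = |180° − 97.32°| = 82.68°
82.68° > 2α = 53.13°  →  invalid

δ = 82.68°, invalid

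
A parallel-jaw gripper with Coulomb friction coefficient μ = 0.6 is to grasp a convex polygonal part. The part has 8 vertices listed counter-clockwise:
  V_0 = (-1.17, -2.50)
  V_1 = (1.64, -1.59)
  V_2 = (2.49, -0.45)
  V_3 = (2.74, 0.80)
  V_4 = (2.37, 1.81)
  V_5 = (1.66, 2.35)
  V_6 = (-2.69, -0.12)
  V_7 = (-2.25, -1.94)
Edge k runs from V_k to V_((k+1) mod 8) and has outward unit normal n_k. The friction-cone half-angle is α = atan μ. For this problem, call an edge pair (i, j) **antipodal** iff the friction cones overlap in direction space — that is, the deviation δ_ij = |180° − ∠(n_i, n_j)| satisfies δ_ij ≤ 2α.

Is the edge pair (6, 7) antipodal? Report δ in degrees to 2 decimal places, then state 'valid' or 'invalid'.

α = atan 0.6 = 30.96°;  2α = 61.93°
edge 6: e_6 = (+0.44, -1.82);  n_6 = (-0.9720, -0.2350)
edge 7: e_7 = (+1.08, -0.56);  n_7 = (-0.4603, -0.8878)
∠(n_6, n_7) = 49.00°
δ = |180° − 49.00°| = 131.00°
131.00° > 2α = 61.93°  →  invalid

δ = 131.00°, invalid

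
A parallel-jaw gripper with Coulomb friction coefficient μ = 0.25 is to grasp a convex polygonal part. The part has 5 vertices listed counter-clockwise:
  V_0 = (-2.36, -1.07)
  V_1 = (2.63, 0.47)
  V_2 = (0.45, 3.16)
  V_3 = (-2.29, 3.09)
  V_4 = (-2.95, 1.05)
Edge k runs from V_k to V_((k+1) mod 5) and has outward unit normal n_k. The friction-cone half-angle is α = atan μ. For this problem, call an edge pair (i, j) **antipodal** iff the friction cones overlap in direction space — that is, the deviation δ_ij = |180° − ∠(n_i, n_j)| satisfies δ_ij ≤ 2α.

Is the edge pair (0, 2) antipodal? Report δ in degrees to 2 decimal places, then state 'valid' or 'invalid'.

α = atan 0.25 = 14.04°;  2α = 28.07°
edge 0: e_0 = (+4.99, +1.54);  n_0 = (+0.2949, -0.9555)
edge 2: e_2 = (-2.74, -0.07);  n_2 = (-0.0255, +0.9997)
∠(n_0, n_2) = 164.31°
δ = |180° − 164.31°| = 15.69°
15.69° ≤ 2α = 28.07°  →  valid

δ = 15.69°, valid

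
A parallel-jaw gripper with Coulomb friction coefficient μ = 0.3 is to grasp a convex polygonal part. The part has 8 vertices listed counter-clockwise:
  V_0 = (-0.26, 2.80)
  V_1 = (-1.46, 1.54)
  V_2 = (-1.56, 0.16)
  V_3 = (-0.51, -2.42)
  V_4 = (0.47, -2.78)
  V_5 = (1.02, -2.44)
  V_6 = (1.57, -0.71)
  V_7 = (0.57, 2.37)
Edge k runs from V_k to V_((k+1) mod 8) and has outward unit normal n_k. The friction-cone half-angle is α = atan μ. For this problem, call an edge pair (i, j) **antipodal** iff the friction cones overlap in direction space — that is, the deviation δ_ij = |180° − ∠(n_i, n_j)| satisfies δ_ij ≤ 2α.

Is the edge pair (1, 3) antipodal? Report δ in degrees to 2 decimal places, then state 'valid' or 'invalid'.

δ = 106.03°, invalid

α = atan 0.3 = 16.70°;  2α = 33.40°
edge 1: e_1 = (-0.10, -1.38);  n_1 = (-0.9974, +0.0723)
edge 3: e_3 = (+0.98, -0.36);  n_3 = (-0.3448, -0.9387)
∠(n_1, n_3) = 73.97°
δ = |180° − 73.97°| = 106.03°
106.03° > 2α = 33.40°  →  invalid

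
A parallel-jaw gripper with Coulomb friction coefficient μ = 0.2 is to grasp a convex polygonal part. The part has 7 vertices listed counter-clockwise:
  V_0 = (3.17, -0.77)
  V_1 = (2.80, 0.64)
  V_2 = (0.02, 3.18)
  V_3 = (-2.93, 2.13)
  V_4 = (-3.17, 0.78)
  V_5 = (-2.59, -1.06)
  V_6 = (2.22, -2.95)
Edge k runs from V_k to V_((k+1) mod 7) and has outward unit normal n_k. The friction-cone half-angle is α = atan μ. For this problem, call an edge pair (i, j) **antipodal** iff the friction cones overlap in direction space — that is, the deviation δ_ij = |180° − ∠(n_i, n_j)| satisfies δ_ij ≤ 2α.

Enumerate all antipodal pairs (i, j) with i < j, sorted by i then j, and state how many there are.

α = atan 0.2 = 11.31°;  2α = 22.62°
n_0 = (+0.9673, +0.2538)
n_1 = (+0.6745, +0.7383)
n_2 = (-0.3353, +0.9421)
n_3 = (-0.9846, +0.1750)
n_4 = (-0.9537, -0.3006)
n_5 = (-0.3657, -0.9307)
n_6 = (+0.9167, -0.3995)
  (0,1): δ = 147.12°  ·
  (0,2): δ = 85.11°  ·
  (0,3): δ = 24.78°  ·
  (0,4): δ = 2.79°  ✓
  (0,5): δ = 53.85°  ·
  (0,6): δ = 141.75°  ·
  (1,2): δ = 117.99°  ·
  (1,3): δ = 57.66°  ·
  (1,4): δ = 30.09°  ·
  (1,5): δ = 20.97°  ✓
  (1,6): δ = 108.87°  ·
  (2,3): δ = 119.67°  ·
  (2,4): δ = 92.10°  ·
  (2,5): δ = 41.04°  ·
  (2,6): δ = 46.86°  ·
  (3,4): δ = 152.42°  ·
  (3,5): δ = 101.37°  ·
  (3,6): δ = 13.47°  ✓
  (4,5): δ = 128.95°  ·
  (4,6): δ = 41.04°  ·
  (5,6): δ = 92.10°  ·
antipodal pairs: 3

count = 3; pairs: (0,4), (1,5), (3,6)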